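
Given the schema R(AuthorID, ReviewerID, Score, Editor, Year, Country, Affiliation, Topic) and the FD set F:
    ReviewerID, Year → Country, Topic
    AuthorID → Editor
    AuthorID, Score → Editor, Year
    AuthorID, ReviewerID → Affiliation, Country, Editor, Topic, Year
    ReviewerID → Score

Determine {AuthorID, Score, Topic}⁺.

Start with {AuthorID, Score, Topic}.
AuthorID → Editor applies; add {Editor} → now {AuthorID, Editor, Score, Topic}.
AuthorID, Score → Editor, Year applies; add {Year} → now {AuthorID, Editor, Score, Topic, Year}.
No further FD applies.

{AuthorID, Editor, Score, Topic, Year}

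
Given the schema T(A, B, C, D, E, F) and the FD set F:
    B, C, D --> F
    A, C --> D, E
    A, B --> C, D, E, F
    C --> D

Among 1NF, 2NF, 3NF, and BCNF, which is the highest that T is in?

2NF

Candidate key: {A, B}. Prime attributes: {A, B}.
For B, C, D --> F we have {B, C, D}⁺ = {B, C, D, F}; {B, C, D} is not a superkey, so BCNF fails.
B, C, D --> F has non-prime {F} on the right and a non-superkey on the left, so 3NF fails.
No proper subset of a key has a non-prime attribute in its closure, so there is no partial dependency; 2NF holds.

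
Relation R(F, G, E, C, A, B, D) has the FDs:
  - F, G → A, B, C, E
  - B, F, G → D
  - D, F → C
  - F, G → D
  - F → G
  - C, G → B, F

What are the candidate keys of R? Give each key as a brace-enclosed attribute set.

{F} is a candidate key since {F}⁺ = {A, B, C, D, E, F, G} covers every attribute.
{C, G} is a candidate key since {C, G}⁺ = {A, B, C, D, E, F, G} covers every attribute.
No proper subset of any of these is a key, and no other minimal superkey exists.

{C, G}, {F}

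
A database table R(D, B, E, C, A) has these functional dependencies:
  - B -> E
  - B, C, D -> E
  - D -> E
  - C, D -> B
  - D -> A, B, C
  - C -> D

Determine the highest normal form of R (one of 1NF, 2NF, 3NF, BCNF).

Candidate keys: {C}, {D}. Prime attributes: {C, D}.
For B -> E we have {B}⁺ = {B, E}; {B} is not a superkey, so BCNF fails.
Because {E} is non-prime and the left side of B -> E is not a superkey, the relation is not in 3NF.
With only single-attribute keys there can be no partial dependency, so 2NF holds.

2NF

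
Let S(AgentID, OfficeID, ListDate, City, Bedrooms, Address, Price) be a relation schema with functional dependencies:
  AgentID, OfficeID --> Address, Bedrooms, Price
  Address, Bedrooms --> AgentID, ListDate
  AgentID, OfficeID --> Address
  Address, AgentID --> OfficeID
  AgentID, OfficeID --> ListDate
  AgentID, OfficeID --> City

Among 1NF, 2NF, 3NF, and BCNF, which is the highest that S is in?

BCNF

Candidate keys: {Address, AgentID}, {Address, Bedrooms}, {AgentID, OfficeID}. Prime attributes: {Address, AgentID, Bedrooms, OfficeID}.
Each dependency's left side is a superkey — BCNF holds.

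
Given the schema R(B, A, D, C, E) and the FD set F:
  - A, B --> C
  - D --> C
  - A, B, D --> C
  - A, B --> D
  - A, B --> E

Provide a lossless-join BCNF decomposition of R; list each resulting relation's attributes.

{A, B, D, E}; {C, D}

Candidate key of the original relation: {A, B}.
{A, B, C, D, E}: {D} determines {C, D} here but is not a superkey — split on D --> C, giving {C, D} and {A, B, D, E}.
{C, D} has no BCNF violation.
{A, B, D, E} has no BCNF violation.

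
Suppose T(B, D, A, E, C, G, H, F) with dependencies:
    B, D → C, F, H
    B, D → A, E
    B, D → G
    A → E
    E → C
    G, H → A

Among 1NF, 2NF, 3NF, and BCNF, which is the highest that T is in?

2NF

Candidate key: {B, D}. Prime attributes: {B, D}.
For A → E we have {A}⁺ = {A, C, E}; {A} is not a superkey, so BCNF fails.
A → E determines the non-prime attribute {E} from a non-superkey — 3NF is violated.
No non-prime attribute depends on a proper subset of any candidate key, so 2NF holds.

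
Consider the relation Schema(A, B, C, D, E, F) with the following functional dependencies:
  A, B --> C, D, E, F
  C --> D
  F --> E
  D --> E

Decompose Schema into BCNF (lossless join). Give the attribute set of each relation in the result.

{A, B, C, F}; {C, D}; {D, E}

Candidate key of the original relation: {A, B}.
{A, B, C, D, E, F}: {C} determines {C, D, E} here but is not a superkey — split on C --> D, E, giving {C, D, E} and {A, B, C, F}.
{C, D, E}: {D} determines {D, E} here but is not a superkey — split on D --> E, giving {D, E} and {C, D}.
{D, E} has no BCNF violation.
{C, D} has no BCNF violation.
{A, B, C, F} has no BCNF violation.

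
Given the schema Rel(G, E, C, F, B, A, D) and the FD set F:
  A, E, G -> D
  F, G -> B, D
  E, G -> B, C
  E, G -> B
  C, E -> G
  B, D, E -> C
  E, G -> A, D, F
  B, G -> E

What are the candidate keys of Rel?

{B, D, E}, {B, G}, {C, E}, {E, G}, {F, G}

{B, G}⁺ = {A, B, C, D, E, F, G}, which is every attribute, so {B, G} is a candidate key.
{C, E}⁺ = {A, B, C, D, E, F, G}, which is every attribute, so {C, E} is a candidate key.
{E, G}⁺ = {A, B, C, D, E, F, G}, which is every attribute, so {E, G} is a candidate key.
{F, G}⁺ = {A, B, C, D, E, F, G}, which is every attribute, so {F, G} is a candidate key.
{B, D, E}⁺ = {A, B, C, D, E, F, G}, which is every attribute, so {B, D, E} is a candidate key.
These are minimal and exhaustive — every other superkey contains one of them.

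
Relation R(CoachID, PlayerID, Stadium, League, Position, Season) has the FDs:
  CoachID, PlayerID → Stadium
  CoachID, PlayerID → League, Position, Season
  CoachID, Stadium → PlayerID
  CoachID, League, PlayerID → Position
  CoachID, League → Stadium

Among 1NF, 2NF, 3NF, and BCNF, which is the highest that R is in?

BCNF

Candidate keys: {CoachID, League}, {CoachID, PlayerID}, {CoachID, Stadium}. Prime attributes: {CoachID, League, PlayerID, Stadium}.
Each dependency's left side is a superkey — BCNF holds.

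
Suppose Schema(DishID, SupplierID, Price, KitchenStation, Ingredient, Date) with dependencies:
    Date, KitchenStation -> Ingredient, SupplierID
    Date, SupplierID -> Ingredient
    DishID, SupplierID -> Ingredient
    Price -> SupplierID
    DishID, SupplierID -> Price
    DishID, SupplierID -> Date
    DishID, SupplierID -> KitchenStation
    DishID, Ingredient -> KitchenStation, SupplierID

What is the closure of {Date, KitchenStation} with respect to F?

{Date, Ingredient, KitchenStation, SupplierID}

Start with {Date, KitchenStation}.
Date, KitchenStation -> Ingredient, SupplierID applies; add {Ingredient, SupplierID} → now {Date, Ingredient, KitchenStation, SupplierID}.
No further FD applies.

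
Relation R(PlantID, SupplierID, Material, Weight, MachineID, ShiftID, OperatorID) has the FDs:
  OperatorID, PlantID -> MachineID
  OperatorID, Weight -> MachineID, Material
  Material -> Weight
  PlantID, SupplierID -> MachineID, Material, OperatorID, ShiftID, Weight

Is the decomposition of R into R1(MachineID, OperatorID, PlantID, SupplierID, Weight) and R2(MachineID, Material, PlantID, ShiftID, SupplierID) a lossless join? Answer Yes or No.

Yes

The shared attributes are {MachineID, PlantID, SupplierID} and {MachineID, PlantID, SupplierID}⁺ = {MachineID, Material, OperatorID, PlantID, ShiftID, SupplierID, Weight}.
This includes all of R1, so the common attributes are a superkey of R1 — the join is lossless.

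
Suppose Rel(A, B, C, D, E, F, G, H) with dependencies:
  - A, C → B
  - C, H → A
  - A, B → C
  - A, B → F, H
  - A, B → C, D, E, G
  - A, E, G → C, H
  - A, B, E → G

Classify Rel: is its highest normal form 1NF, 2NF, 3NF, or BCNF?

Candidate keys: {A, B}, {A, C}, {A, E, G}, {C, H}. Prime attributes: {A, B, C, E, G, H}.
The left-hand side of every FD is a superkey, so BCNF is satisfied.

BCNF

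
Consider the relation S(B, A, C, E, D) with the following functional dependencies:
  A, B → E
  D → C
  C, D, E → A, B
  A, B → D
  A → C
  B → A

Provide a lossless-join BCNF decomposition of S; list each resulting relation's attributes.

Candidate keys of the original relation: {B}, {D, E}.
Within {A, B, C, D, E}: {D}⁺ ∩ {A, B, C, D, E} = {C, D}, not the whole set, so D → C violates BCNF; decompose into {C, D} and {A, B, D, E}.
{C, D}: every determinant is a superkey — BCNF.
{A, B, D, E}: every determinant is a superkey — BCNF.

{A, B, D, E}; {C, D}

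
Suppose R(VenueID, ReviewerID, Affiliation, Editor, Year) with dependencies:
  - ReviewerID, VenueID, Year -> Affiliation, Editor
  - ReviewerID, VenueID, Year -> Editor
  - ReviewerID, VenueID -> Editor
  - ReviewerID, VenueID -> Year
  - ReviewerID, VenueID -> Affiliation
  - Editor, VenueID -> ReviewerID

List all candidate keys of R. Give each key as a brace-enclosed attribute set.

No FD produces {VenueID}, so it must be in every candidate key.
{Editor, VenueID} is a candidate key since {Editor, VenueID}⁺ = {Affiliation, Editor, ReviewerID, VenueID, Year} covers every attribute.
{ReviewerID, VenueID} is a candidate key since {ReviewerID, VenueID}⁺ = {Affiliation, Editor, ReviewerID, VenueID, Year} covers every attribute.
No proper subset of any of these is a key, and no other minimal superkey exists.

{Editor, VenueID}, {ReviewerID, VenueID}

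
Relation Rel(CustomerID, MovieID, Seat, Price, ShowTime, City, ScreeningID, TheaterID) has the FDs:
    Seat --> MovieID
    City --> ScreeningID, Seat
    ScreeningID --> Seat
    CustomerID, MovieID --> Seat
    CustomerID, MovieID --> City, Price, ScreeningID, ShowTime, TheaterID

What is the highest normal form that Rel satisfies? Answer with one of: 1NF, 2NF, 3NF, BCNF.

Candidate keys: {City, CustomerID}, {CustomerID, MovieID}, {CustomerID, ScreeningID}, {CustomerID, Seat}. Prime attributes: {City, CustomerID, MovieID, ScreeningID, Seat}.
Seat --> MovieID: {Seat}⁺ = {MovieID, Seat}, which is not all of the attributes, so the left side is not a superkey — BCNF is violated.
Its right-hand attributes {MovieID} are all prime, as are those of every other non-superkey FD — the relation is in 3NF.

3NF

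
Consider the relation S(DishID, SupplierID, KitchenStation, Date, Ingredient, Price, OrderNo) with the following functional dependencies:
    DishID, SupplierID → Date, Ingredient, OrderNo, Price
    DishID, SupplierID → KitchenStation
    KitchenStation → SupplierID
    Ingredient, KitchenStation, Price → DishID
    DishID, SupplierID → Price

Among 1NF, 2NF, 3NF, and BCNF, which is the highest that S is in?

Candidate keys: {DishID, KitchenStation}, {DishID, SupplierID}, {Ingredient, KitchenStation, Price}. Prime attributes: {DishID, Ingredient, KitchenStation, Price, SupplierID}.
KitchenStation → SupplierID breaks BCNF: {KitchenStation}⁺ = {KitchenStation, SupplierID}, so {KitchenStation} is not a superkey.
Its right-hand attributes {SupplierID} are all prime, as are those of every other non-superkey FD — the relation is in 3NF.

3NF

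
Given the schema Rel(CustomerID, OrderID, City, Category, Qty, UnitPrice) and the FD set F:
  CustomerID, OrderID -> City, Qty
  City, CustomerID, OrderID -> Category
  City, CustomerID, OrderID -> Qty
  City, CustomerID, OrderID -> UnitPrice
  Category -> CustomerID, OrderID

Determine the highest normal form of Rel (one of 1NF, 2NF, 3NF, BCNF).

Candidate keys: {Category}, {CustomerID, OrderID}. Prime attributes: {Category, CustomerID, OrderID}.
The left-hand side of every FD is a superkey, so BCNF is satisfied.

BCNF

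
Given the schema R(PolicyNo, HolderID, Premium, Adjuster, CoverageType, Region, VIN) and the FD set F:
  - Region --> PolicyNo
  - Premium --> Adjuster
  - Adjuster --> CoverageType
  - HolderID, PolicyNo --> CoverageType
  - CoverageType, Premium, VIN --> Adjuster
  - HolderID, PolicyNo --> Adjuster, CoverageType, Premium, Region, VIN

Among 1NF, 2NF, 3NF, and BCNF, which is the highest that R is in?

Candidate keys: {HolderID, PolicyNo}, {HolderID, Region}. Prime attributes: {HolderID, PolicyNo, Region}.
Region --> PolicyNo breaks BCNF: {Region}⁺ = {PolicyNo, Region}, so {Region} is not a superkey.
Premium --> Adjuster determines the non-prime attribute {Adjuster} from a non-superkey — 3NF is violated.
Checking every proper subset of each key, none determines a non-prime attribute — 2NF is satisfied.

2NF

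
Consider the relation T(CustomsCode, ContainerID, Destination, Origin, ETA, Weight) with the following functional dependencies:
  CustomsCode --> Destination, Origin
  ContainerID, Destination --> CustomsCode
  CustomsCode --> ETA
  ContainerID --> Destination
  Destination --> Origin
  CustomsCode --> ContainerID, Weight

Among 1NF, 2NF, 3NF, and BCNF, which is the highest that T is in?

Candidate keys: {ContainerID}, {CustomsCode}. Prime attributes: {ContainerID, CustomsCode}.
For Destination --> Origin we have {Destination}⁺ = {Destination, Origin}; {Destination} is not a superkey, so BCNF fails.
Destination --> Origin has non-prime {Origin} on the right and a non-superkey on the left, so 3NF fails.
All keys have size 1, which rules out partial dependencies — 2NF is satisfied.

2NF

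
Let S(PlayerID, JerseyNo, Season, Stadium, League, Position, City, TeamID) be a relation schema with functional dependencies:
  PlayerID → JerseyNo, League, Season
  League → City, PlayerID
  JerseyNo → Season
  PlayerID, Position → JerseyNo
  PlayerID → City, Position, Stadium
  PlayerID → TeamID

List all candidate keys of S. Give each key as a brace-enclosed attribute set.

Closure of {League} is {City, JerseyNo, League, PlayerID, Position, Season, Stadium, TeamID}, the whole schema; {League} is a candidate key.
Closure of {PlayerID} is {City, JerseyNo, League, PlayerID, Position, Season, Stadium, TeamID}, the whole schema; {PlayerID} is a candidate key.
No proper subset of any of these is a key, and no other minimal superkey exists.

{League}, {PlayerID}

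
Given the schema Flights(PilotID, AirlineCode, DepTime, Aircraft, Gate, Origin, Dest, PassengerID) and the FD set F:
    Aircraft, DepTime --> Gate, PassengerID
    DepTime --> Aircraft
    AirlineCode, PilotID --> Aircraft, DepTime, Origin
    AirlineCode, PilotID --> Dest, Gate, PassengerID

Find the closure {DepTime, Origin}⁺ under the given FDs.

Start with {DepTime, Origin}.
DepTime --> Aircraft applies; add {Aircraft} → now {Aircraft, DepTime, Origin}.
Aircraft, DepTime --> Gate, PassengerID applies; add {Gate, PassengerID} → now {Aircraft, DepTime, Gate, Origin, PassengerID}.
No further FD applies.

{Aircraft, DepTime, Gate, Origin, PassengerID}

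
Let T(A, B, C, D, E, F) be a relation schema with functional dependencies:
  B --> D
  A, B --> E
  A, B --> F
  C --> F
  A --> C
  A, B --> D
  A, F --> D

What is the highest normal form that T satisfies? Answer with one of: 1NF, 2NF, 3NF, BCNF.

Candidate key: {A, B}. Prime attributes: {A, B}.
B --> D breaks BCNF: {B}⁺ = {B, D}, so {B} is not a superkey.
B --> D has non-prime {D} on the right and a non-superkey on the left, so 3NF fails.
The proper key subset {A} of {A, B} determines non-prime {C, D, F}, so the relation is not even in 2NF.

1NF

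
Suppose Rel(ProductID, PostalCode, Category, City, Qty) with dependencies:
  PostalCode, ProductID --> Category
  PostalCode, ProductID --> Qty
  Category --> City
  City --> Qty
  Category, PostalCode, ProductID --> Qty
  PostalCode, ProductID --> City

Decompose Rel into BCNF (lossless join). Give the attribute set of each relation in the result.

{Category, City}; {Category, PostalCode, ProductID}; {City, Qty}

Candidate key of the original relation: {PostalCode, ProductID}.
Within {Category, City, PostalCode, ProductID, Qty}: {Category}⁺ ∩ {Category, City, PostalCode, ProductID, Qty} = {Category, City, Qty}, not the whole set, so Category --> City, Qty violates BCNF; decompose into {Category, City, Qty} and {Category, PostalCode, ProductID}.
Within {Category, City, Qty}: {City}⁺ ∩ {Category, City, Qty} = {City, Qty}, not the whole set, so City --> Qty violates BCNF; decompose into {City, Qty} and {Category, City}.
{City, Qty} is in BCNF.
{Category, City} is in BCNF.
{Category, PostalCode, ProductID} is in BCNF.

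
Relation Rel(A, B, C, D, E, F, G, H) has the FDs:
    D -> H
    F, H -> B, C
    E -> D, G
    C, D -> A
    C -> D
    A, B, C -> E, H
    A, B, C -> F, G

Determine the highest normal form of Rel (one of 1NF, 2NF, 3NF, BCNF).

1NF

Candidate keys: {B, C}, {C, F}, {D, F}, {E, F}, {F, H}. Prime attributes: {B, C, D, E, F, H}.
D -> H breaks BCNF: {D}⁺ = {D, H}, so {D} is not a superkey.
E -> D, G determines the non-prime attribute {G} from a non-superkey — 3NF is violated.
Since {C} ⊂ {B, C} and {C}⁺ ⊇ {A} with {A} non-prime, there is a partial dependency; 2NF fails.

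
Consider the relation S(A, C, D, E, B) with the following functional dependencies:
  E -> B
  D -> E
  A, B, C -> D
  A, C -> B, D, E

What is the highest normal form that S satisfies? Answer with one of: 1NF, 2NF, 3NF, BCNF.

Candidate key: {A, C}. Prime attributes: {A, C}.
E -> B: {E}⁺ = {B, E}, which is not all of the attributes, so the left side is not a superkey — BCNF is violated.
E -> B determines the non-prime attribute {B} from a non-superkey — 3NF is violated.
Checking every proper subset of each key, none determines a non-prime attribute — 2NF is satisfied.

2NF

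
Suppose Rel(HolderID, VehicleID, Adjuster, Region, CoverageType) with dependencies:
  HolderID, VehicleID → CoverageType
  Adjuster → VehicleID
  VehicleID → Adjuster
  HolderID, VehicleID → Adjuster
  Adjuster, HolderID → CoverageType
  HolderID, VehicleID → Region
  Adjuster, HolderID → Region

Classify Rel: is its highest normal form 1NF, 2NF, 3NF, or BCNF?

3NF

Candidate keys: {Adjuster, HolderID}, {HolderID, VehicleID}. Prime attributes: {Adjuster, HolderID, VehicleID}.
For Adjuster → VehicleID we have {Adjuster}⁺ = {Adjuster, VehicleID}; {Adjuster} is not a superkey, so BCNF fails.
Since {VehicleID} ⊆ prime attributes and every other non-superkey FD also has a prime right side, the schema is in 3NF.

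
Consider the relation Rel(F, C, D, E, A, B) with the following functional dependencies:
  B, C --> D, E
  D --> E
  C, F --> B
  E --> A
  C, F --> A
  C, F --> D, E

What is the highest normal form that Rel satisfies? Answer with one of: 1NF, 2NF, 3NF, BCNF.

2NF

Candidate key: {C, F}. Prime attributes: {C, F}.
For B, C --> D, E we have {B, C}⁺ = {A, B, C, D, E}; {B, C} is not a superkey, so BCNF fails.
B, C --> D, E determines the non-prime attributes {D, E} from a non-superkey — 3NF is violated.
Checking every proper subset of each key, none determines a non-prime attribute — 2NF is satisfied.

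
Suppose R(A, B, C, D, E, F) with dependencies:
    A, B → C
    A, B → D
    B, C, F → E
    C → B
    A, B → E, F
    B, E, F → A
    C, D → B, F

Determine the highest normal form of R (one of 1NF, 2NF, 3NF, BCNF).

3NF

Candidate keys: {A, B}, {A, C}, {B, E, F}, {C, D}, {C, F}. Prime attributes: {A, B, C, D, E, F}.
C → B breaks BCNF: {C}⁺ = {B, C}, so {C} is not a superkey.
Its right-hand attributes {B} are all prime, as are those of every other non-superkey FD — the relation is in 3NF.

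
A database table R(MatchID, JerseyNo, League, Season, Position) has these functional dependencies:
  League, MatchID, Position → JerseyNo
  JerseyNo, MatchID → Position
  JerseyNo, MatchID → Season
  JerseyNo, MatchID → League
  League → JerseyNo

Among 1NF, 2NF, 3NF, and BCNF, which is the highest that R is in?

3NF

Candidate keys: {JerseyNo, MatchID}, {League, MatchID}. Prime attributes: {JerseyNo, League, MatchID}.
League → JerseyNo breaks BCNF: {League}⁺ = {JerseyNo, League}, so {League} is not a superkey.
Since {JerseyNo} ⊆ prime attributes and every other non-superkey FD also has a prime right side, the schema is in 3NF.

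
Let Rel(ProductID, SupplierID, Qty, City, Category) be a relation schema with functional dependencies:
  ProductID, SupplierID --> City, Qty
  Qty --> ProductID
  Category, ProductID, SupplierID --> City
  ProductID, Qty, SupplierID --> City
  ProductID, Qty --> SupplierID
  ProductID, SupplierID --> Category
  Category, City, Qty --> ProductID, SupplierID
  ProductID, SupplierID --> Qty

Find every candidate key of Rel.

{Qty}⁺ = {Category, City, ProductID, Qty, SupplierID} — all of the relation — so {Qty} is a candidate key.
{ProductID, SupplierID}⁺ = {Category, City, ProductID, Qty, SupplierID} — all of the relation — so {ProductID, SupplierID} is a candidate key.
No proper subset of any of these is a key, and no other minimal superkey exists.

{ProductID, SupplierID}, {Qty}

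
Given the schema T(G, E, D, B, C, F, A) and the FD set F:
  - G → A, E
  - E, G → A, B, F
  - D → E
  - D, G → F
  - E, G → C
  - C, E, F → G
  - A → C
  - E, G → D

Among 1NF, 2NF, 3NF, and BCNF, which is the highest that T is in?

3NF

Candidate keys: {A, D, F}, {A, E, F}, {C, D, F}, {C, E, F}, {G}. Prime attributes: {A, C, D, E, F, G}.
D → E breaks BCNF: {D}⁺ = {D, E}, so {D} is not a superkey.
But every attribute on its right side ({E}) is prime, and the same holds for every other non-superkey FD, so 3NF still holds.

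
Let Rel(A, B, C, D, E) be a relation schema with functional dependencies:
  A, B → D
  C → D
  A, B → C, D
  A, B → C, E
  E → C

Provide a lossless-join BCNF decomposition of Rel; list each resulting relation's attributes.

Candidate key of the original relation: {A, B}.
{A, B, C, D, E}: {C} determines {C, D} here but is not a superkey — split on C → D, giving {C, D} and {A, B, C, E}.
{C, D} has no BCNF violation.
{A, B, C, E}: {E} determines {C, E} here but is not a superkey — split on E → C, giving {C, E} and {A, B, E}.
{C, E} has no BCNF violation.
{A, B, E} has no BCNF violation.

{A, B, E}; {C, D}; {C, E}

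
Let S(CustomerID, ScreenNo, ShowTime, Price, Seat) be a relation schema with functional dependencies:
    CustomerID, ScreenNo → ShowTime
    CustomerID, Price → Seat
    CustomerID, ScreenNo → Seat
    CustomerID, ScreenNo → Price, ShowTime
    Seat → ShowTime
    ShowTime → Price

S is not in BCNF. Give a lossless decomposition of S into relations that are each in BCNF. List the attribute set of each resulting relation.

{CustomerID, Price, ScreenNo}; {CustomerID, Seat}; {Price, ShowTime}; {Seat, ShowTime}

Candidate key of the original relation: {CustomerID, ScreenNo}.
In {CustomerID, Price, ScreenNo, Seat, ShowTime}, {CustomerID, Price} is not a superkey ({CustomerID, Price}⁺ restricted to this set is {CustomerID, Price, Seat, ShowTime}), so split on CustomerID, Price → Seat, ShowTime into {CustomerID, Price, Seat, ShowTime} and {CustomerID, Price, ScreenNo}.
In {CustomerID, Price, Seat, ShowTime}, {Seat} is not a superkey ({Seat}⁺ restricted to this set is {Price, Seat, ShowTime}), so split on Seat → Price, ShowTime into {Price, Seat, ShowTime} and {CustomerID, Seat}.
In {Price, Seat, ShowTime}, {ShowTime} is not a superkey ({ShowTime}⁺ restricted to this set is {Price, ShowTime}), so split on ShowTime → Price into {Price, ShowTime} and {Seat, ShowTime}.
{Price, ShowTime} is in BCNF.
{Seat, ShowTime} is in BCNF.
{CustomerID, Seat} is in BCNF.
{CustomerID, Price, ScreenNo} is in BCNF.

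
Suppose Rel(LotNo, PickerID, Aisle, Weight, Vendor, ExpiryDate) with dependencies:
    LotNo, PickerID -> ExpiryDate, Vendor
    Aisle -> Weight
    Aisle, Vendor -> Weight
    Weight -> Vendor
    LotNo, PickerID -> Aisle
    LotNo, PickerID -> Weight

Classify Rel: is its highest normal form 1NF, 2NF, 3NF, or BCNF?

Candidate key: {LotNo, PickerID}. Prime attributes: {LotNo, PickerID}.
Aisle -> Weight breaks BCNF: {Aisle}⁺ = {Aisle, Vendor, Weight}, so {Aisle} is not a superkey.
Because {Weight} is non-prime and the left side of Aisle -> Weight is not a superkey, the relation is not in 3NF.
Checking every proper subset of each key, none determines a non-prime attribute — 2NF is satisfied.

2NF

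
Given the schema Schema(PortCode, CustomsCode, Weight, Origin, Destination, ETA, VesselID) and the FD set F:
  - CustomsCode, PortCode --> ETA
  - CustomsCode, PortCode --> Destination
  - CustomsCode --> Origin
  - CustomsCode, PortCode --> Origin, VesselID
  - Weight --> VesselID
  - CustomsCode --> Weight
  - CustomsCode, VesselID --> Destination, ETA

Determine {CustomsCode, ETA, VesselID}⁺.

{CustomsCode, Destination, ETA, Origin, VesselID, Weight}

Start with {CustomsCode, ETA, VesselID}.
CustomsCode --> Origin applies; add {Origin} → now {CustomsCode, ETA, Origin, VesselID}.
CustomsCode --> Weight applies; add {Weight} → now {CustomsCode, ETA, Origin, VesselID, Weight}.
CustomsCode, VesselID --> Destination, ETA applies; add {Destination} → now {CustomsCode, Destination, ETA, Origin, VesselID, Weight}.
No further FD applies.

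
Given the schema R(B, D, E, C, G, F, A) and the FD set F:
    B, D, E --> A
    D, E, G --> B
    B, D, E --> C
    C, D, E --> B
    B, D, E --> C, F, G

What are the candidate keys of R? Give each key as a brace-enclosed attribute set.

{B, D, E}, {C, D, E}, {D, E, G}

{D, E} never appear on the right of any FD, so every key must include all of them.
{B, D, E}⁺ = {A, B, C, D, E, F, G}, which is every attribute, so {B, D, E} is a candidate key.
{C, D, E}⁺ = {A, B, C, D, E, F, G}, which is every attribute, so {C, D, E} is a candidate key.
{D, E, G}⁺ = {A, B, C, D, E, F, G}, which is every attribute, so {D, E, G} is a candidate key.
These are minimal and exhaustive — every other superkey contains one of them.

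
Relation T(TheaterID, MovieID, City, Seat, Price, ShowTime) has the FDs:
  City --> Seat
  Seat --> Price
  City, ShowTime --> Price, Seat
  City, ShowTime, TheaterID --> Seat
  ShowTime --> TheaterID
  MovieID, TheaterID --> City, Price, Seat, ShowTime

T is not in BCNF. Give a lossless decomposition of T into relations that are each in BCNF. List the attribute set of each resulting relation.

Candidate keys of the original relation: {MovieID, ShowTime}, {MovieID, TheaterID}.
Within {City, MovieID, Price, Seat, ShowTime, TheaterID}: {City}⁺ ∩ {City, MovieID, Price, Seat, ShowTime, TheaterID} = {City, Price, Seat}, not the whole set, so City --> Price, Seat violates BCNF; decompose into {City, Price, Seat} and {City, MovieID, ShowTime, TheaterID}.
Within {City, Price, Seat}: {Seat}⁺ ∩ {City, Price, Seat} = {Price, Seat}, not the whole set, so Seat --> Price violates BCNF; decompose into {Price, Seat} and {City, Seat}.
{Price, Seat} has no BCNF violation.
{City, Seat} has no BCNF violation.
Within {City, MovieID, ShowTime, TheaterID}: {City, ShowTime}⁺ ∩ {City, MovieID, ShowTime, TheaterID} = {City, ShowTime, TheaterID}, not the whole set, so City, ShowTime --> TheaterID violates BCNF; decompose into {City, ShowTime, TheaterID} and {City, MovieID, ShowTime}.
Within {City, ShowTime, TheaterID}: {ShowTime}⁺ ∩ {City, ShowTime, TheaterID} = {ShowTime, TheaterID}, not the whole set, so ShowTime --> TheaterID violates BCNF; decompose into {ShowTime, TheaterID} and {City, ShowTime}.
{ShowTime, TheaterID} has no BCNF violation.
{City, ShowTime} has no BCNF violation.
{City, MovieID, ShowTime} has no BCNF violation.

{City, MovieID, ShowTime}; {City, Seat}; {Price, Seat}; {ShowTime, TheaterID}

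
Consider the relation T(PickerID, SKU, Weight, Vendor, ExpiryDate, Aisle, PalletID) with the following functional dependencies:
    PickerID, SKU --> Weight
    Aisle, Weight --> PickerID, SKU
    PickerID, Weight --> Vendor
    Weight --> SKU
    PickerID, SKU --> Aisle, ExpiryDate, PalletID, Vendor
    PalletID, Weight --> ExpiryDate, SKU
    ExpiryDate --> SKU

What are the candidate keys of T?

{Aisle, Weight}, {ExpiryDate, PickerID}, {PickerID, SKU}, {PickerID, Weight}

Closure of {Aisle, Weight} is {Aisle, ExpiryDate, PalletID, PickerID, SKU, Vendor, Weight}, the whole schema; {Aisle, Weight} is a candidate key.
Closure of {ExpiryDate, PickerID} is {Aisle, ExpiryDate, PalletID, PickerID, SKU, Vendor, Weight}, the whole schema; {ExpiryDate, PickerID} is a candidate key.
Closure of {PickerID, SKU} is {Aisle, ExpiryDate, PalletID, PickerID, SKU, Vendor, Weight}, the whole schema; {PickerID, SKU} is a candidate key.
Closure of {PickerID, Weight} is {Aisle, ExpiryDate, PalletID, PickerID, SKU, Vendor, Weight}, the whole schema; {PickerID, Weight} is a candidate key.
No proper subset of any of these is a key, and no other minimal superkey exists.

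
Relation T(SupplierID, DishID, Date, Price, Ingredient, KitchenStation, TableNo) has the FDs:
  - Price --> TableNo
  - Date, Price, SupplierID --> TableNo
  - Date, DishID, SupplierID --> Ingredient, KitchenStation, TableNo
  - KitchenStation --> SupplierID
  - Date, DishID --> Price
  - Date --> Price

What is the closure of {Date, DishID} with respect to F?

{Date, DishID, Price, TableNo}

Start with {Date, DishID}.
Date, DishID --> Price applies; add {Price} → now {Date, DishID, Price}.
Price --> TableNo applies; add {TableNo} → now {Date, DishID, Price, TableNo}.
No further FD applies.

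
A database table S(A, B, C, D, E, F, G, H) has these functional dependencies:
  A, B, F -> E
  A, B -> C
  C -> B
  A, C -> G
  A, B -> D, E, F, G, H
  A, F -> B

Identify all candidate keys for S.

{A, B}, {A, C}, {A, F}

No FD produces {A}, so it must be in every candidate key.
Closure of {A, B} is {A, B, C, D, E, F, G, H}, the whole schema; {A, B} is a candidate key.
Closure of {A, C} is {A, B, C, D, E, F, G, H}, the whole schema; {A, C} is a candidate key.
Closure of {A, F} is {A, B, C, D, E, F, G, H}, the whole schema; {A, F} is a candidate key.
No proper subset of any of these is a key, and no other minimal superkey exists.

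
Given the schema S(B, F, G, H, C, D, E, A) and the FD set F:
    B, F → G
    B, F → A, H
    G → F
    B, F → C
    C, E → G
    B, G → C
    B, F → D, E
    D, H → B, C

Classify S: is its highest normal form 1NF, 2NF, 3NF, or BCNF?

Candidate keys: {B, C, E}, {B, F}, {B, G}, {D, E, H}, {D, F, H}, {D, G, H}. Prime attributes: {B, C, D, E, F, G, H}.
G → F: {G}⁺ = {F, G}, which is not all of the attributes, so the left side is not a superkey — BCNF is violated.
Since {F} ⊆ prime attributes and every other non-superkey FD also has a prime right side, the schema is in 3NF.

3NF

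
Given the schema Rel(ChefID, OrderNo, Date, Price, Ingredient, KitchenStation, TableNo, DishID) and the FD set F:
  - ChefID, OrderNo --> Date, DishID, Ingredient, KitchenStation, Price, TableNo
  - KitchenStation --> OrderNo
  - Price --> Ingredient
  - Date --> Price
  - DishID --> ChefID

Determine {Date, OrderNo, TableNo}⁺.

{Date, Ingredient, OrderNo, Price, TableNo}

Start with {Date, OrderNo, TableNo}.
Date --> Price applies; add {Price} → now {Date, OrderNo, Price, TableNo}.
Price --> Ingredient applies; add {Ingredient} → now {Date, Ingredient, OrderNo, Price, TableNo}.
No further FD applies.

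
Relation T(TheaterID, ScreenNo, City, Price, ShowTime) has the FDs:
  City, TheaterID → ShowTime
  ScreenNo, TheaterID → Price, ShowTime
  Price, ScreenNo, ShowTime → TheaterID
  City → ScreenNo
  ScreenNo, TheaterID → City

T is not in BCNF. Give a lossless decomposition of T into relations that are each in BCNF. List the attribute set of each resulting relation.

Candidate keys of the original relation: {City, Price, ShowTime}, {City, TheaterID}, {Price, ScreenNo, ShowTime}, {ScreenNo, TheaterID}.
{City, Price, ScreenNo, ShowTime, TheaterID}: {City} determines {City, ScreenNo} here but is not a superkey — split on City → ScreenNo, giving {City, ScreenNo} and {City, Price, ShowTime, TheaterID}.
{City, ScreenNo}: every determinant is a superkey — BCNF.
{City, Price, ShowTime, TheaterID}: every determinant is a superkey — BCNF.

{City, Price, ShowTime, TheaterID}; {City, ScreenNo}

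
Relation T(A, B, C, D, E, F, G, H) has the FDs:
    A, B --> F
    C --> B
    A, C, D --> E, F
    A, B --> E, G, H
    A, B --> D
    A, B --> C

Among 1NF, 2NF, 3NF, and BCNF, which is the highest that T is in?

Candidate keys: {A, B}, {A, C}. Prime attributes: {A, B, C}.
C --> B: {C}⁺ = {B, C}, which is not all of the attributes, so the left side is not a superkey — BCNF is violated.
But every attribute on its right side ({B}) is prime, and the same holds for every other non-superkey FD, so 3NF still holds.

3NF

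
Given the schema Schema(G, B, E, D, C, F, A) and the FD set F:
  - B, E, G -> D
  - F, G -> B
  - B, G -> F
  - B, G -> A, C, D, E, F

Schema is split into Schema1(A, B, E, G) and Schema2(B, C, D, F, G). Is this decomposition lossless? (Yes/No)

Schema1 ∩ Schema2 = {B, G}; its closure under F is {A, B, C, D, E, F, G}.
Since Schema1 ⊆ {A, B, C, D, E, F, G}, the intersection is a superkey of Schema1; the decomposition is lossless.

Yes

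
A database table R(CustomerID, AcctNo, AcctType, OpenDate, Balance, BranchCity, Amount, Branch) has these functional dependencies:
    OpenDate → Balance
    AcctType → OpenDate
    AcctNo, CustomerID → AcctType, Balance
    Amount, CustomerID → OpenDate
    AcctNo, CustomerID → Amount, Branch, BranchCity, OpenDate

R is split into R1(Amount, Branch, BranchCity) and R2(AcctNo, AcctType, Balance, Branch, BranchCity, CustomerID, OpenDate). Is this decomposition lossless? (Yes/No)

No

R1 ∩ R2 = {Branch, BranchCity}; its closure under F is {Branch, BranchCity}.
The closure covers neither R1 nor R2 entirely; the join is not lossless.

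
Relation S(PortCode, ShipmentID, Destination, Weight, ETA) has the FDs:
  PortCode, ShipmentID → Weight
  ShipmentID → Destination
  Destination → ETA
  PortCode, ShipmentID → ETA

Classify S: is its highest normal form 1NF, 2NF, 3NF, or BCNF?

1NF

Candidate key: {PortCode, ShipmentID}. Prime attributes: {PortCode, ShipmentID}.
ShipmentID → Destination breaks BCNF: {ShipmentID}⁺ = {Destination, ETA, ShipmentID}, so {ShipmentID} is not a superkey.
ShipmentID → Destination has non-prime {Destination} on the right and a non-superkey on the left, so 3NF fails.
The proper key subset {ShipmentID} of {PortCode, ShipmentID} determines non-prime {Destination, ETA}, so the relation is not even in 2NF.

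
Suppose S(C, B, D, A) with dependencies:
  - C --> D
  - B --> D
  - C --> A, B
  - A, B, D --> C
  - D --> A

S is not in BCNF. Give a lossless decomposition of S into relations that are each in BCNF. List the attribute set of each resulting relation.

{A, D}; {B, C, D}

Candidate keys of the original relation: {B}, {C}.
In {A, B, C, D}, {D} is not a superkey ({D}⁺ restricted to this set is {A, D}), so split on D --> A into {A, D} and {B, C, D}.
{A, D} has no BCNF violation.
{B, C, D} has no BCNF violation.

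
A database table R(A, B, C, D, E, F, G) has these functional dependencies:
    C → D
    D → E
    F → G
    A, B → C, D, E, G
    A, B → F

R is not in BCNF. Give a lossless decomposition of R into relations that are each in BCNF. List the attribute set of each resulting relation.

{A, B, C, F}; {C, D}; {D, E}; {F, G}

Candidate key of the original relation: {A, B}.
In {A, B, C, D, E, F, G}, {C} is not a superkey ({C}⁺ restricted to this set is {C, D, E}), so split on C → D, E into {C, D, E} and {A, B, C, F, G}.
In {C, D, E}, {D} is not a superkey ({D}⁺ restricted to this set is {D, E}), so split on D → E into {D, E} and {C, D}.
{D, E}: every determinant is a superkey — BCNF.
{C, D}: every determinant is a superkey — BCNF.
In {A, B, C, F, G}, {F} is not a superkey ({F}⁺ restricted to this set is {F, G}), so split on F → G into {F, G} and {A, B, C, F}.
{F, G}: every determinant is a superkey — BCNF.
{A, B, C, F}: every determinant is a superkey — BCNF.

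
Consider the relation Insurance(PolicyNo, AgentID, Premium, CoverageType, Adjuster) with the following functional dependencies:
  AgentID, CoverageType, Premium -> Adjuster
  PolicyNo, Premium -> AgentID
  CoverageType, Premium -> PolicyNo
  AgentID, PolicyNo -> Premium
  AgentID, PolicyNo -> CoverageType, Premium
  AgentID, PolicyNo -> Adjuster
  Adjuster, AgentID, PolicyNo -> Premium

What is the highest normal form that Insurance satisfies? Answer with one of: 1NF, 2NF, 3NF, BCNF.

BCNF

Candidate keys: {AgentID, PolicyNo}, {CoverageType, Premium}, {PolicyNo, Premium}. Prime attributes: {AgentID, CoverageType, PolicyNo, Premium}.
Every FD has a superkey on the left, so the relation is in BCNF.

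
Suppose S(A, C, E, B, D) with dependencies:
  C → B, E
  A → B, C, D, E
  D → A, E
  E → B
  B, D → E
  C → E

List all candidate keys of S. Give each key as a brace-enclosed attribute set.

{A}, {D}

{A}⁺ = {A, B, C, D, E} — all of the relation — so {A} is a candidate key.
{D}⁺ = {A, B, C, D, E} — all of the relation — so {D} is a candidate key.
These are minimal and exhaustive — every other superkey contains one of them.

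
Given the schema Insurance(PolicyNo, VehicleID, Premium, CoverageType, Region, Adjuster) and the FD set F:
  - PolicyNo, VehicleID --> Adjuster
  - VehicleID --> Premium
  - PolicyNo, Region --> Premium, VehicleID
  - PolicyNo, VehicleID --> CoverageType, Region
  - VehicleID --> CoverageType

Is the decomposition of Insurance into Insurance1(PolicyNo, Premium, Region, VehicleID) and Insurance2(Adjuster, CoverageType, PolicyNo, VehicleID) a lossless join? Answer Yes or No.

Common attributes: {PolicyNo, VehicleID}; their closure is {Adjuster, CoverageType, PolicyNo, Premium, Region, VehicleID}.
This includes all of Insurance1, so the common attributes are a superkey of Insurance1 — the join is lossless.

Yes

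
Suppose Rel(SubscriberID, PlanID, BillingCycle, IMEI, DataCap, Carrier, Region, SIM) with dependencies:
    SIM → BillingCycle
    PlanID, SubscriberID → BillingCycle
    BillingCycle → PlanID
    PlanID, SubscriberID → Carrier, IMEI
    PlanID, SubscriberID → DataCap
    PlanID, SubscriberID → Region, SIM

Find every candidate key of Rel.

{BillingCycle, SubscriberID}, {PlanID, SubscriberID}, {SIM, SubscriberID}

Attributes never on any right-hand side: {SubscriberID} — every candidate key must contain it.
{BillingCycle, SubscriberID}⁺ = {BillingCycle, Carrier, DataCap, IMEI, PlanID, Region, SIM, SubscriberID}, which is every attribute, so {BillingCycle, SubscriberID} is a candidate key.
{PlanID, SubscriberID}⁺ = {BillingCycle, Carrier, DataCap, IMEI, PlanID, Region, SIM, SubscriberID}, which is every attribute, so {PlanID, SubscriberID} is a candidate key.
{SIM, SubscriberID}⁺ = {BillingCycle, Carrier, DataCap, IMEI, PlanID, Region, SIM, SubscriberID}, which is every attribute, so {SIM, SubscriberID} is a candidate key.
No proper subset of any of these is a key, and no other minimal superkey exists.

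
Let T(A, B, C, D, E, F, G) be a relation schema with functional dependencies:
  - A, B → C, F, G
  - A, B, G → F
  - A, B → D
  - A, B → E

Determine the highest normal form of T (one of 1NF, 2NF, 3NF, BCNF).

BCNF

Candidate key: {A, B}. Prime attributes: {A, B}.
Every FD has a superkey on the left, so the relation is in BCNF.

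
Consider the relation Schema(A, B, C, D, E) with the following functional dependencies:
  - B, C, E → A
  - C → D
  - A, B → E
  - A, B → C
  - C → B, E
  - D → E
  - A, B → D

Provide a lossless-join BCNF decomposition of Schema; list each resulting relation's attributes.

{A, B, C, D}; {D, E}

Candidate keys of the original relation: {A, B}, {C}.
Within {A, B, C, D, E}: {D}⁺ ∩ {A, B, C, D, E} = {D, E}, not the whole set, so D → E violates BCNF; decompose into {D, E} and {A, B, C, D}.
{D, E} has no BCNF violation.
{A, B, C, D} has no BCNF violation.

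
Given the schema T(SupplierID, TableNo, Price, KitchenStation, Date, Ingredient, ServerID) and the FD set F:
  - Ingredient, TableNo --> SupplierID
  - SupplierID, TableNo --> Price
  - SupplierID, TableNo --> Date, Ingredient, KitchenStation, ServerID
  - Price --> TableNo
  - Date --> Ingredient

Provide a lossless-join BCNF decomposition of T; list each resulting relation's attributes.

{Date, Ingredient}; {Date, KitchenStation, Price, ServerID, SupplierID}; {Price, TableNo}

Candidate keys of the original relation: {Date, Price}, {Date, TableNo}, {Ingredient, Price}, {Ingredient, TableNo}, {Price, SupplierID}, {SupplierID, TableNo}.
{Date, Ingredient, KitchenStation, Price, ServerID, SupplierID, TableNo}: {Price} determines {Price, TableNo} here but is not a superkey — split on Price --> TableNo, giving {Price, TableNo} and {Date, Ingredient, KitchenStation, Price, ServerID, SupplierID}.
{Price, TableNo} is in BCNF.
{Date, Ingredient, KitchenStation, Price, ServerID, SupplierID}: {Date} determines {Date, Ingredient} here but is not a superkey — split on Date --> Ingredient, giving {Date, Ingredient} and {Date, KitchenStation, Price, ServerID, SupplierID}.
{Date, Ingredient} is in BCNF.
{Date, KitchenStation, Price, ServerID, SupplierID} is in BCNF.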